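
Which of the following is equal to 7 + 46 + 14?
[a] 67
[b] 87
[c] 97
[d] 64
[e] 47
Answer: a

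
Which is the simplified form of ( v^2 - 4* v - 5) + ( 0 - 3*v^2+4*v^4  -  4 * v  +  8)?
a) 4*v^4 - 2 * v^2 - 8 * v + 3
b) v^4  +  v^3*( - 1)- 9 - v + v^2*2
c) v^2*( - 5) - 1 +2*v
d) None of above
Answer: a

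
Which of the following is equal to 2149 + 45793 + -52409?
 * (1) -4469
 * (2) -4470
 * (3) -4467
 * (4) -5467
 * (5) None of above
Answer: 3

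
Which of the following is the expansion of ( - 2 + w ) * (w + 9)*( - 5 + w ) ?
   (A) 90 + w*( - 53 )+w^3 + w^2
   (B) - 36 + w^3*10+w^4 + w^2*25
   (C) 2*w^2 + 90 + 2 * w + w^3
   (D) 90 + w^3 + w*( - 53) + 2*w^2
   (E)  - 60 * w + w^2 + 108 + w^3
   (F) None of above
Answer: D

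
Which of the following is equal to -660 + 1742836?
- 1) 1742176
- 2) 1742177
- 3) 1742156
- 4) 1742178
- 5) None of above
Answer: 1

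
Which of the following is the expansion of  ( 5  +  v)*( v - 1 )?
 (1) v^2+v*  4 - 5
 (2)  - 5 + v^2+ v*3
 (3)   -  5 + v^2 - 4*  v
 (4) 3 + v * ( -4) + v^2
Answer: 1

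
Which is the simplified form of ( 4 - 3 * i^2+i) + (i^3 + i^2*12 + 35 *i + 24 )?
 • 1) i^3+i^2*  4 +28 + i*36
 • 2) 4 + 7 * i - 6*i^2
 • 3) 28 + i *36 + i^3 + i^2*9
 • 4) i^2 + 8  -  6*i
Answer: 3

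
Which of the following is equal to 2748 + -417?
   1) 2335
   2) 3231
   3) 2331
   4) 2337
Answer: 3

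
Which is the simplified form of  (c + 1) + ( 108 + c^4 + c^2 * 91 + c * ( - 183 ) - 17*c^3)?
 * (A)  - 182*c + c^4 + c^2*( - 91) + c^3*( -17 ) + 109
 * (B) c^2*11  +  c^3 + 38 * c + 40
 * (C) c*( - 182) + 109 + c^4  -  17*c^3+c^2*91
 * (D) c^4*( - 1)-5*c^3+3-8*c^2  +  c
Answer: C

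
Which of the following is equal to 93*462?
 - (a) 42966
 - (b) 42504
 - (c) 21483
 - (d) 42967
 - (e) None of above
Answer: a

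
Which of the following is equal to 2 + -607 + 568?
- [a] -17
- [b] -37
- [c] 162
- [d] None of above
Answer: b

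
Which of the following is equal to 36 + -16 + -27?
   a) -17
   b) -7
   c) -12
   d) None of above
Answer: b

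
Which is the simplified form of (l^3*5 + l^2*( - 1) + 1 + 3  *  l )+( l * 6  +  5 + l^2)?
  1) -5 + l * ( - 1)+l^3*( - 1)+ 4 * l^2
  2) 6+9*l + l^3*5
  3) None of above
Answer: 2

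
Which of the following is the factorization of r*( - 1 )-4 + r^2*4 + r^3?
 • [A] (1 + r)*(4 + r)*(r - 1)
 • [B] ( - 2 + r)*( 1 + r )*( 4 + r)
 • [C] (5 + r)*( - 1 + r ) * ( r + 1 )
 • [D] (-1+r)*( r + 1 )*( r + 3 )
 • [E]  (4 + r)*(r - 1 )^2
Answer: A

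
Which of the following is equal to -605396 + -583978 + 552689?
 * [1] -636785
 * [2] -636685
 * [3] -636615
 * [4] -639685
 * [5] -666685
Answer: 2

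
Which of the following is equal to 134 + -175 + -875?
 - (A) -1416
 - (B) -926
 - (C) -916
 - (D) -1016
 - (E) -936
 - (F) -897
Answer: C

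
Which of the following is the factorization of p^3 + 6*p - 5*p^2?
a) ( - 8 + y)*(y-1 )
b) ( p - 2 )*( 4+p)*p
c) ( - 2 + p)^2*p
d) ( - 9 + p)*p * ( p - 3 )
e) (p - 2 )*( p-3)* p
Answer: e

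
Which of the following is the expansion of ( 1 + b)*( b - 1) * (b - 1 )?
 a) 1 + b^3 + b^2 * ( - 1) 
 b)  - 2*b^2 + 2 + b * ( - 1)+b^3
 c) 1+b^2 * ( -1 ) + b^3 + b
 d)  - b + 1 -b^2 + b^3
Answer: d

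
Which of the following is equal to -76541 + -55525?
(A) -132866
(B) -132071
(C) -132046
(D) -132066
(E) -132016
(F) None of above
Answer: D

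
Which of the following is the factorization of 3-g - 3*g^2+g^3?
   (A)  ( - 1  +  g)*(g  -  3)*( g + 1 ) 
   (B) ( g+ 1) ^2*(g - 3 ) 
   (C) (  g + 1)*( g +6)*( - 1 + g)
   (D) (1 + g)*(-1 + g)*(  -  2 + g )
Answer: A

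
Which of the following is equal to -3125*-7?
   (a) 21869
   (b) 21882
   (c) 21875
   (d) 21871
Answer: c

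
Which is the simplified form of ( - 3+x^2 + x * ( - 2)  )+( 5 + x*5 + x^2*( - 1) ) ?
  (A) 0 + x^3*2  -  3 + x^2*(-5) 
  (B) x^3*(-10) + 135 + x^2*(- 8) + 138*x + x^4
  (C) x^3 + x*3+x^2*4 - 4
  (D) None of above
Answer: D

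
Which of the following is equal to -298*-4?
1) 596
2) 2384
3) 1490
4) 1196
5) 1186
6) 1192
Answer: 6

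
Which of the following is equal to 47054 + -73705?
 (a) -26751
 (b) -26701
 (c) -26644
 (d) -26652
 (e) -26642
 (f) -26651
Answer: f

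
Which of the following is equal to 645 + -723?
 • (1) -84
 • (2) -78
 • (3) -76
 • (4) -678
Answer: 2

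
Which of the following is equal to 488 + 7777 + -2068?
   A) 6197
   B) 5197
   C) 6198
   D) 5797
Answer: A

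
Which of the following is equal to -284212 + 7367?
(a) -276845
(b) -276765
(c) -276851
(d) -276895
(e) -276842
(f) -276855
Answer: a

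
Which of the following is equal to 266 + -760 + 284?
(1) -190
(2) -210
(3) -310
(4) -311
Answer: 2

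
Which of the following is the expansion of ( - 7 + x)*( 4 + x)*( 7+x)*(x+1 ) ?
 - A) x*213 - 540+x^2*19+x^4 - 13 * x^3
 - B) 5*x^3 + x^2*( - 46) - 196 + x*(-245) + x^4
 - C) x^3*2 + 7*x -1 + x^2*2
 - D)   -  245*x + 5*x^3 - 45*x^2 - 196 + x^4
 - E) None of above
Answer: D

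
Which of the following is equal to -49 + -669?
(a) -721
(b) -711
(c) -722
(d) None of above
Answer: d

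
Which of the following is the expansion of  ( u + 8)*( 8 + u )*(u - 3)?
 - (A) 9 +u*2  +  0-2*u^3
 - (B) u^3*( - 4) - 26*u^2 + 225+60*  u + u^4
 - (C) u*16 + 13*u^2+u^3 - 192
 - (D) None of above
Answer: C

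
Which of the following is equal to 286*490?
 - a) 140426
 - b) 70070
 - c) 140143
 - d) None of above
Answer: d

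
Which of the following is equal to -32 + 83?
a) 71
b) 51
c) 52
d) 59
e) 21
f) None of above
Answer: b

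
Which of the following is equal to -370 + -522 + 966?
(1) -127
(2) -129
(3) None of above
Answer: 3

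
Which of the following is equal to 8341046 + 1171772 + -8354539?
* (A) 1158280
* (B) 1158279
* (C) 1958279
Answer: B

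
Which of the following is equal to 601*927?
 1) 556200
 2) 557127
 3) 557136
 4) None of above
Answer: 2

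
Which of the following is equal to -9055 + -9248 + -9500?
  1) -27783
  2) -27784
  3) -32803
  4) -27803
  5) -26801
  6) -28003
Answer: 4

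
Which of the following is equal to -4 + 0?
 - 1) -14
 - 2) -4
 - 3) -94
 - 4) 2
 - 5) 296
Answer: 2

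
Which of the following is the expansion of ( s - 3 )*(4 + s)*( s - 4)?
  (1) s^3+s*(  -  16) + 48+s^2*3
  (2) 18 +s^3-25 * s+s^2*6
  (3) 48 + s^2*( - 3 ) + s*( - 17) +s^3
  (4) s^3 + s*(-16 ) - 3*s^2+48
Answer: 4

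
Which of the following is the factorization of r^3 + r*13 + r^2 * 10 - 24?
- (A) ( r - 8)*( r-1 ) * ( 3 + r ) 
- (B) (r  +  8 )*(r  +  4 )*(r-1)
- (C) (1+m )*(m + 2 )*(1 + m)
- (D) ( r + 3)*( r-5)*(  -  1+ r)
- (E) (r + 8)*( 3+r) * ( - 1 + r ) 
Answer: E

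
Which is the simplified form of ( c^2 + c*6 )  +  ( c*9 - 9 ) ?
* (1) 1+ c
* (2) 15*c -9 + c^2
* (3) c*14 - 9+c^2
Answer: 2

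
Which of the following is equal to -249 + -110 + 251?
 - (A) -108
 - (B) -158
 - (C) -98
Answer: A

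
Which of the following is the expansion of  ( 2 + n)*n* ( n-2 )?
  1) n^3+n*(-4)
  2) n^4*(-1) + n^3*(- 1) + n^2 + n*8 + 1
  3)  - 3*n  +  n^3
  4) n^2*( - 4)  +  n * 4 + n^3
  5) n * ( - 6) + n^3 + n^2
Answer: 1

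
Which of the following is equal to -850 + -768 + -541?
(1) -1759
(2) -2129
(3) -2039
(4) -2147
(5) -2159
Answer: 5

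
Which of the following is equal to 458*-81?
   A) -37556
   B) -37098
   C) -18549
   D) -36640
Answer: B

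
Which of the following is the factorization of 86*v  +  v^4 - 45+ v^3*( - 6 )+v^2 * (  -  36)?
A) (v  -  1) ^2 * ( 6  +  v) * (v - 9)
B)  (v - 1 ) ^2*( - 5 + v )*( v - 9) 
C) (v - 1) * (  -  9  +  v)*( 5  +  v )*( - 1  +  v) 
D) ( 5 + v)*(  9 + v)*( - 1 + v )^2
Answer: C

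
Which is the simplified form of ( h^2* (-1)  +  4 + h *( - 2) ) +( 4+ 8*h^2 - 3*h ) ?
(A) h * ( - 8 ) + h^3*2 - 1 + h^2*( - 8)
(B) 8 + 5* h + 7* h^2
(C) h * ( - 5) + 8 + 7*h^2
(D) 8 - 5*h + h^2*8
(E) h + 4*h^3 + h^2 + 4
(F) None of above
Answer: C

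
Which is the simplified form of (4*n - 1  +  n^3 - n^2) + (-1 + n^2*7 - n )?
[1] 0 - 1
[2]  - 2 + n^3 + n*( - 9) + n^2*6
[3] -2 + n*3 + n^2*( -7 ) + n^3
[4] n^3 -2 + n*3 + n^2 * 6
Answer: 4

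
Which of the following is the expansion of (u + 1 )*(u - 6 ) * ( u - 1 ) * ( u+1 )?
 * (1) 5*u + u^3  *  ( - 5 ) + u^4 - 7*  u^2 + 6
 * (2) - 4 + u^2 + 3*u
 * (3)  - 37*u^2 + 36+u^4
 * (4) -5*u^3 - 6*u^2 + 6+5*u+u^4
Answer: 1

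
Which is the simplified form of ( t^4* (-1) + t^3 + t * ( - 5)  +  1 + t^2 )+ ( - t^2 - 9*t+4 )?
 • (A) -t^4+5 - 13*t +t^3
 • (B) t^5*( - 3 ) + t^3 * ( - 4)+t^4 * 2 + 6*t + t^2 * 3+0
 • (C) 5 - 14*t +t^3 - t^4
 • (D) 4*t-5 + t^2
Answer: C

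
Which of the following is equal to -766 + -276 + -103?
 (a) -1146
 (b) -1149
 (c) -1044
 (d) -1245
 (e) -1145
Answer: e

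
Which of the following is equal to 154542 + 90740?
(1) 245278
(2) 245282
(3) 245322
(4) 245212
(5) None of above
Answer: 2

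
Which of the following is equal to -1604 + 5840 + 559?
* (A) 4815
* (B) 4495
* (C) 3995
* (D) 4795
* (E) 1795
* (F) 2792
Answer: D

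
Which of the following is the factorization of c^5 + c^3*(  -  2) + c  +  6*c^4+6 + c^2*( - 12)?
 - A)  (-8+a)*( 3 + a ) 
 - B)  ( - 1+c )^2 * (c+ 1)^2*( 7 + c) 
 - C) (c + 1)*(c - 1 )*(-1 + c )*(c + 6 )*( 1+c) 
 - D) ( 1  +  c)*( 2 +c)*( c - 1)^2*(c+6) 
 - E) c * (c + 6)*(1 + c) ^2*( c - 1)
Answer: C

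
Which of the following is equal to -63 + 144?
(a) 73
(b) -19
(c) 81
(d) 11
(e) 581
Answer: c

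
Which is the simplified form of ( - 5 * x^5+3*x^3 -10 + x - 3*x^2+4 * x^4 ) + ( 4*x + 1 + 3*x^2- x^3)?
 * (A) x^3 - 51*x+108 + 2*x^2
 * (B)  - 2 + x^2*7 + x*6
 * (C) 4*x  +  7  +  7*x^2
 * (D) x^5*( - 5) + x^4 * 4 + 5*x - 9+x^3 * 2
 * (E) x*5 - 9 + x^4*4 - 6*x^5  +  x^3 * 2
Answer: D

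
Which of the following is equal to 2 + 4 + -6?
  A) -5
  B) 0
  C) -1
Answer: B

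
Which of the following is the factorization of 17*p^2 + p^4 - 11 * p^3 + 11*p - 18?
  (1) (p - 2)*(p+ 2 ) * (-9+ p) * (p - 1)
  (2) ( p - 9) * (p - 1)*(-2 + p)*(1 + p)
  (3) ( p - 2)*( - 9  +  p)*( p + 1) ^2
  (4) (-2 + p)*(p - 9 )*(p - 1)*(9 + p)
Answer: 2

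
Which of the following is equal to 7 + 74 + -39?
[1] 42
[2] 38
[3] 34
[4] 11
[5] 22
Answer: 1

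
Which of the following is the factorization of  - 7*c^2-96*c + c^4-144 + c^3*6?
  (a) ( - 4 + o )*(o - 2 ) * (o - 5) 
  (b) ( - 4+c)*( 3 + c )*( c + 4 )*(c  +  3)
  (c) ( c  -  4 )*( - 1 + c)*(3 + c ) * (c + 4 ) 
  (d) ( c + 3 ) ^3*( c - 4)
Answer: b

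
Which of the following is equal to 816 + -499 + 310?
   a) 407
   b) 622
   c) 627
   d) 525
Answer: c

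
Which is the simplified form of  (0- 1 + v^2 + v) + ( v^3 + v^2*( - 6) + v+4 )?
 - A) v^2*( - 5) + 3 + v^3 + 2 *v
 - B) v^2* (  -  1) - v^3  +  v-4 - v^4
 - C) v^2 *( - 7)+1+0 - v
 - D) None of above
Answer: A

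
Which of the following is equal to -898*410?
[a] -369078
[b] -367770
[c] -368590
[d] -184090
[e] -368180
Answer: e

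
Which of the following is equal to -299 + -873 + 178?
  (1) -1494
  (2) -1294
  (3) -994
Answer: 3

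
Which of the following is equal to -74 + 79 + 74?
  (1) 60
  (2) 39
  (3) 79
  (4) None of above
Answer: 3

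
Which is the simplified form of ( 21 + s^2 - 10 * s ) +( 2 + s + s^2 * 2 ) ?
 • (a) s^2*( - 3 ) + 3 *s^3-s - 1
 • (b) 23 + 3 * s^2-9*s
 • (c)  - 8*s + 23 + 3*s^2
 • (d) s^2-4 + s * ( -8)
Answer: b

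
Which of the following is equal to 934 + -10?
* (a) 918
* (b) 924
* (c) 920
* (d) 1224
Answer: b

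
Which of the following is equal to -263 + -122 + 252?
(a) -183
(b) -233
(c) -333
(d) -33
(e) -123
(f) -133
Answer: f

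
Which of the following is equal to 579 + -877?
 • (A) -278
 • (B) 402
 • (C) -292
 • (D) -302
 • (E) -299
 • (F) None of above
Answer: F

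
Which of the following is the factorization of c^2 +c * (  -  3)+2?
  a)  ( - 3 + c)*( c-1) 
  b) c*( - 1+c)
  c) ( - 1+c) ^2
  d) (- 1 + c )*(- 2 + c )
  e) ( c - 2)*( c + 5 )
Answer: d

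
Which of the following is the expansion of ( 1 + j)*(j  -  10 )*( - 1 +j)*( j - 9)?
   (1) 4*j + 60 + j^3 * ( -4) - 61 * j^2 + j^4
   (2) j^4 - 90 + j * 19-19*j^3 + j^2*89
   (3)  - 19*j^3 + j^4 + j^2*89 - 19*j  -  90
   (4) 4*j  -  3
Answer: 2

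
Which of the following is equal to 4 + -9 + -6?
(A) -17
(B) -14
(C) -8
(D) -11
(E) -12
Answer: D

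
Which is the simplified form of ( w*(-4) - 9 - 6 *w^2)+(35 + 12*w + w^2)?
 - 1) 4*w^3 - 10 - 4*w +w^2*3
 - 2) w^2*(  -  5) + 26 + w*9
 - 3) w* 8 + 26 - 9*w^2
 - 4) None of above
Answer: 4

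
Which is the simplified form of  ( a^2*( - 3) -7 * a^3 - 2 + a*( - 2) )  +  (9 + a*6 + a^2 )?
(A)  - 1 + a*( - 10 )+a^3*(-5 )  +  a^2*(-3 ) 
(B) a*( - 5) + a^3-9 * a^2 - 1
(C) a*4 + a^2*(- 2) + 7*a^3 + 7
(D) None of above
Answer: D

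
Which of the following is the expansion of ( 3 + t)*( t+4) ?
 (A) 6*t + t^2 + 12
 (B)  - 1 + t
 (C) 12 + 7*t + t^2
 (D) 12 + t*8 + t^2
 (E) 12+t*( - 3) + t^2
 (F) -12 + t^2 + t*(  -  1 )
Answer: C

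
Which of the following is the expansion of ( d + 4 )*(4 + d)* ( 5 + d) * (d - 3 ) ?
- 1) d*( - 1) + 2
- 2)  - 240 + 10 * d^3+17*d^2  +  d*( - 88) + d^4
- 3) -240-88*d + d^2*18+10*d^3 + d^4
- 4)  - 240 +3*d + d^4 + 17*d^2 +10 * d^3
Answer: 2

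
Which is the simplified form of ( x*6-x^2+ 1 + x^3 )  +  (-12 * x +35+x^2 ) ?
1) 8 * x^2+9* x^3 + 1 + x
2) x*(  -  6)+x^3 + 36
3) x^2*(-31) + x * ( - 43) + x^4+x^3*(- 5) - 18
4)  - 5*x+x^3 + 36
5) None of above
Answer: 2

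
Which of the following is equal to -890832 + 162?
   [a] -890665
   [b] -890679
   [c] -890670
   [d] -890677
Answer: c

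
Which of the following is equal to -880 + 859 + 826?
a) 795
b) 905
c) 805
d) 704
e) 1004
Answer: c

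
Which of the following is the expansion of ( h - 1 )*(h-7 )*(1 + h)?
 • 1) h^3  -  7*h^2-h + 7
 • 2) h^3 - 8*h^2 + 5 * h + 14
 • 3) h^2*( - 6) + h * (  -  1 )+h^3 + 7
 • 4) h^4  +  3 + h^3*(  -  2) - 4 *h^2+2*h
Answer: 1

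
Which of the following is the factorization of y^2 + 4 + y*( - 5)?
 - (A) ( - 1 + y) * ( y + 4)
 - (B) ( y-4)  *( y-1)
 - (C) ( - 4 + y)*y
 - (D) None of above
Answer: B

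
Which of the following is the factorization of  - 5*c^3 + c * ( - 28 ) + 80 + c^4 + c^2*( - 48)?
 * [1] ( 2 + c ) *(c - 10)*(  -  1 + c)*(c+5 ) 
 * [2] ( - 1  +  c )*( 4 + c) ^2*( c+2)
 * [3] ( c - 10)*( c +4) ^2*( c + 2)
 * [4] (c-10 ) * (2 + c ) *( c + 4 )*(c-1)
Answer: 4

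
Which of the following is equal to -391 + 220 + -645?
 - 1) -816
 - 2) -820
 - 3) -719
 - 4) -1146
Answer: 1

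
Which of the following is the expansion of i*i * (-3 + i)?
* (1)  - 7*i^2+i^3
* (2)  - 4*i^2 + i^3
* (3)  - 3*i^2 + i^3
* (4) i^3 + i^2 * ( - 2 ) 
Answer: 3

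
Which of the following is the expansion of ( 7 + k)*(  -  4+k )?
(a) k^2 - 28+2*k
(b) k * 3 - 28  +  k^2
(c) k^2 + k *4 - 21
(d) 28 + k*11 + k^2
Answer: b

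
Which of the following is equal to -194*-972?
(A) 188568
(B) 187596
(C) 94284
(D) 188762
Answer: A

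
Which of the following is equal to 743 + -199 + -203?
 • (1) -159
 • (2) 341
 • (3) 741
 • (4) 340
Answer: 2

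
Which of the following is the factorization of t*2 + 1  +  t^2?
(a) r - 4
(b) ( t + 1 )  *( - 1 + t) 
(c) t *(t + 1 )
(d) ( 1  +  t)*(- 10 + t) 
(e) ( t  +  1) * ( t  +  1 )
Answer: e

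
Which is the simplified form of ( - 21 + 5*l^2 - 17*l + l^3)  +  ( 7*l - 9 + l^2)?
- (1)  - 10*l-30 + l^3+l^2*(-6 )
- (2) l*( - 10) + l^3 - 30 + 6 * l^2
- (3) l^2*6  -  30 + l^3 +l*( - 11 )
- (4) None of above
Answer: 2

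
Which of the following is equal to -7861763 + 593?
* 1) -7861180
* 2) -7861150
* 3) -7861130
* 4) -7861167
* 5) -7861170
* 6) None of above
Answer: 5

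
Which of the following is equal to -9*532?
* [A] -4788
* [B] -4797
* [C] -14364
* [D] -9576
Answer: A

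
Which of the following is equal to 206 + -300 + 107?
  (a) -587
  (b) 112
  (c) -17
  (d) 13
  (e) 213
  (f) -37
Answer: d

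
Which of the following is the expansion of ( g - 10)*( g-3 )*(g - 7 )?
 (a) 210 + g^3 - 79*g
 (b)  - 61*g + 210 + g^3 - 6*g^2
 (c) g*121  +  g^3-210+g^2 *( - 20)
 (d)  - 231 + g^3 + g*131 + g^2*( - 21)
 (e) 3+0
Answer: c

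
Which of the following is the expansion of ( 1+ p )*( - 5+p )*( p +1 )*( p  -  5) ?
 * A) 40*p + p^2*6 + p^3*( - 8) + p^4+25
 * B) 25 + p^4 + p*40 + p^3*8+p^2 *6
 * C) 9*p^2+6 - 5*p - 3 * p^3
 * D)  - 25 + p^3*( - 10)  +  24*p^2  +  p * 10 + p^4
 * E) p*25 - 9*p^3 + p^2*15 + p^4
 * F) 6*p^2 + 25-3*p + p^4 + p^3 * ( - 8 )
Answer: A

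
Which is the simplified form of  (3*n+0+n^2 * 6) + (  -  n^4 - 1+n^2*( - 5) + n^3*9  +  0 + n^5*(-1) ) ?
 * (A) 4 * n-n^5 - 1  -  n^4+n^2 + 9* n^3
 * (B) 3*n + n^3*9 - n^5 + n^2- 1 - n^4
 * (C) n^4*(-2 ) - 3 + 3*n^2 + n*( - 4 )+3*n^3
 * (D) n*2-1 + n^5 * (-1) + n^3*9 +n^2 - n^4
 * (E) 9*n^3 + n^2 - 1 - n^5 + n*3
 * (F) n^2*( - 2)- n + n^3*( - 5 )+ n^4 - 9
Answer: B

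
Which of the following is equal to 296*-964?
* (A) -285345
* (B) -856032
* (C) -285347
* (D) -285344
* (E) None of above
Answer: D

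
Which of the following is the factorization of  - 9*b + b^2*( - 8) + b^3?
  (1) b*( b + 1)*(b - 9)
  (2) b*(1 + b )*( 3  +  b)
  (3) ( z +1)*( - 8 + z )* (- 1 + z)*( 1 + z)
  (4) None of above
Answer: 1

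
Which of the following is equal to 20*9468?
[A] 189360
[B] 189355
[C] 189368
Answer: A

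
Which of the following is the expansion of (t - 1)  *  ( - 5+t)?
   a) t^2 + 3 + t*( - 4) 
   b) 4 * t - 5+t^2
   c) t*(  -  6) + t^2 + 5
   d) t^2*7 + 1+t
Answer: c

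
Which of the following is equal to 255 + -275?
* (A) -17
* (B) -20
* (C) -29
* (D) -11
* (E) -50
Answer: B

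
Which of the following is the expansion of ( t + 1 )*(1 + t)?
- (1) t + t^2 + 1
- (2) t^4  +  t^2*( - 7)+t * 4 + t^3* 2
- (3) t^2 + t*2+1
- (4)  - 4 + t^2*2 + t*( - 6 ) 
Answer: 3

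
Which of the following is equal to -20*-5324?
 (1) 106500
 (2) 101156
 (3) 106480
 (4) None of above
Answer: 3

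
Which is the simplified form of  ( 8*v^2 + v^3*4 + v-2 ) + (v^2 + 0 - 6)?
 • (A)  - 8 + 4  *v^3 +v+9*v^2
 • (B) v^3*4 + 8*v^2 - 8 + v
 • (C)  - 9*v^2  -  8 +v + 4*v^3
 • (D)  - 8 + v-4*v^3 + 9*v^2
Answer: A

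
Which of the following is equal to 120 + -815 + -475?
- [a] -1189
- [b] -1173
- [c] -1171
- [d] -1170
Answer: d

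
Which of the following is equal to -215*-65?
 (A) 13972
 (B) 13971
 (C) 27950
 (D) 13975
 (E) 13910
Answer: D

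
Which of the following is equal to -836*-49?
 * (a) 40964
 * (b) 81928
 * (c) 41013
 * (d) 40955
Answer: a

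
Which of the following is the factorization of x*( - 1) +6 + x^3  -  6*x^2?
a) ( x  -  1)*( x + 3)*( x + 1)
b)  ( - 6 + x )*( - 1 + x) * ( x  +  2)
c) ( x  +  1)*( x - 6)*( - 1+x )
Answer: c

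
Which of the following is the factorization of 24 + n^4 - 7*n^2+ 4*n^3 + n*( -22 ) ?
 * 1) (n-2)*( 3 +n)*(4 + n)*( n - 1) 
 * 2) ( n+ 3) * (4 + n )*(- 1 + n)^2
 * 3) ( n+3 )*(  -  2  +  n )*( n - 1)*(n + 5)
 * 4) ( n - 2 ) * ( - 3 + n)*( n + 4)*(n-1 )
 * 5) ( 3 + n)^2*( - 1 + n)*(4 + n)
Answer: 1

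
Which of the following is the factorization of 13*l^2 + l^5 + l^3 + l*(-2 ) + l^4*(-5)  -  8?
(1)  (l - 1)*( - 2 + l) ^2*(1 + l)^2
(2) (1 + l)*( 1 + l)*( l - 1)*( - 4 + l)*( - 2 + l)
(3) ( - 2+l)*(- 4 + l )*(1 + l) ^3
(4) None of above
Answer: 2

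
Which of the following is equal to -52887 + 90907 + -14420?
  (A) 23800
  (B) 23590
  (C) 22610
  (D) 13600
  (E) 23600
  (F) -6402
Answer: E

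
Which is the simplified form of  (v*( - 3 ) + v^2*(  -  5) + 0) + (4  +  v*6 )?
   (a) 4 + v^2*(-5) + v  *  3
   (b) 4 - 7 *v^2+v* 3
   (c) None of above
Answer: a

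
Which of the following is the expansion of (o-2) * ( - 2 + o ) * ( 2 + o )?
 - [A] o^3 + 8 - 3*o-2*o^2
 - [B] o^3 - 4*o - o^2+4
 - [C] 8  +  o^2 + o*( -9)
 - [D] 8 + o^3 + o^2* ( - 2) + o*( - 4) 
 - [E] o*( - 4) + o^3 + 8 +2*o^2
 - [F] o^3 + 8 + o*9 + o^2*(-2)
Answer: D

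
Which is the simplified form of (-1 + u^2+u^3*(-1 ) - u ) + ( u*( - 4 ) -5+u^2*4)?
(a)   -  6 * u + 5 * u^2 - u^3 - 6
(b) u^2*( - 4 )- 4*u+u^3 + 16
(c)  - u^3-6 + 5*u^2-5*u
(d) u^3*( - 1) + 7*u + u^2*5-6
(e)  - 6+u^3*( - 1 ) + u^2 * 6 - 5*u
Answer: c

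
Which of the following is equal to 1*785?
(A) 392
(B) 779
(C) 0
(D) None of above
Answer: D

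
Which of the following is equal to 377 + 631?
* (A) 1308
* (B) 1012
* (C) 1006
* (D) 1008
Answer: D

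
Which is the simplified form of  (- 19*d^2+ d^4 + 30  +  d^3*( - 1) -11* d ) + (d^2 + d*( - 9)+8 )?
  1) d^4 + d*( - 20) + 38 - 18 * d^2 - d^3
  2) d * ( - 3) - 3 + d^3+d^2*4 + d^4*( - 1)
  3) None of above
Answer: 1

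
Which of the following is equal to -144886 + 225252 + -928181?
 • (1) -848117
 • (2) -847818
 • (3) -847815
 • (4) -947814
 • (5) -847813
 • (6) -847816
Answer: 3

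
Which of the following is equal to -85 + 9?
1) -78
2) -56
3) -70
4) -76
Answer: 4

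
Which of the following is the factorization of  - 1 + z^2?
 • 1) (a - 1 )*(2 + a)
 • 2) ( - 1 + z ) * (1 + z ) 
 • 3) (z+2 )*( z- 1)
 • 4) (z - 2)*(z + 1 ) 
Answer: 2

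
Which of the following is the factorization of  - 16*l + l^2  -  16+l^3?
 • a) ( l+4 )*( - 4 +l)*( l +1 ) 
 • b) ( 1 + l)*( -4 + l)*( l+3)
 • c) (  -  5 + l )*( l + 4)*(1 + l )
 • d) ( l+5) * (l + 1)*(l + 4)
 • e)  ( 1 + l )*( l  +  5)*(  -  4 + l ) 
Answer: a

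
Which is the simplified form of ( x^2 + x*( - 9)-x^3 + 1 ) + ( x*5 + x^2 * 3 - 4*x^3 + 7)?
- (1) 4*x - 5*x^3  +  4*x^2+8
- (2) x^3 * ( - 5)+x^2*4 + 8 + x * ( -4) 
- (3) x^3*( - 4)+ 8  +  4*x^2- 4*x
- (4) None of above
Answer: 2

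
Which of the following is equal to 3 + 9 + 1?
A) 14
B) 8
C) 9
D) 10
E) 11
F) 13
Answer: F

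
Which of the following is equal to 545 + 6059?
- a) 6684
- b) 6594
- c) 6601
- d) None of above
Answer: d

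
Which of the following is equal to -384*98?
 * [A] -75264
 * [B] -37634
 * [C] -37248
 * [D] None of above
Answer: D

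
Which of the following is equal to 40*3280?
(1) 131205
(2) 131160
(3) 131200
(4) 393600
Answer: 3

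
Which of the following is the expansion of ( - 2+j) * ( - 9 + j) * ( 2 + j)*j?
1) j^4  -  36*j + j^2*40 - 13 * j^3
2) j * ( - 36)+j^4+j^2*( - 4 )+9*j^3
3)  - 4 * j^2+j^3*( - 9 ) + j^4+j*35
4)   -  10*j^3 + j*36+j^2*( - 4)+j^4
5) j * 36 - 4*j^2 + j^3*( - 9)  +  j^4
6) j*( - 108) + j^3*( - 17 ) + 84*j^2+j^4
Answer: 5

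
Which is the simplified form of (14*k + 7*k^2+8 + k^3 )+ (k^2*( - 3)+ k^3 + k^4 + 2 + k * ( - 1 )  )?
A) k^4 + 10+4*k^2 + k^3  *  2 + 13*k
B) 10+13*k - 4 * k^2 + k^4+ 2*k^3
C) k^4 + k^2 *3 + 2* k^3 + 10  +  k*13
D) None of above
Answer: A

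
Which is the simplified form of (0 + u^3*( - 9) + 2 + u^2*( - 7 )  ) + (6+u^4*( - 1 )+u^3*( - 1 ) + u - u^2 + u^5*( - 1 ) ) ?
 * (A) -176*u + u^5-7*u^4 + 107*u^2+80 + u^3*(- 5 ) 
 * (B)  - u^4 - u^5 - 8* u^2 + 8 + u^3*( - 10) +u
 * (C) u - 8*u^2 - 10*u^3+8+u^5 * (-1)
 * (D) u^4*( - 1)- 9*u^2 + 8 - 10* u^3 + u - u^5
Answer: B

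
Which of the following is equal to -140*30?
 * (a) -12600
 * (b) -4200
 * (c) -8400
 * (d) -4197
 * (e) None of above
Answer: b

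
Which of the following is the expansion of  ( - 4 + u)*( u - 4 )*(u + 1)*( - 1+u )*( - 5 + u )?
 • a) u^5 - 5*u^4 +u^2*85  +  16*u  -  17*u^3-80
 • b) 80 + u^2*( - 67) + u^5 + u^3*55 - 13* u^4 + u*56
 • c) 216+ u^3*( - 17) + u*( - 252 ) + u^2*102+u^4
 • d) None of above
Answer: d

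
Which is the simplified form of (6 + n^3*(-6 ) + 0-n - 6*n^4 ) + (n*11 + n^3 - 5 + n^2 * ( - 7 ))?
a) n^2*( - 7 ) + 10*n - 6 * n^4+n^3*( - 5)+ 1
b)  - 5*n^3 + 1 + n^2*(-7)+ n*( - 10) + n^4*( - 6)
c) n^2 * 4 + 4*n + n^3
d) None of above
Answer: a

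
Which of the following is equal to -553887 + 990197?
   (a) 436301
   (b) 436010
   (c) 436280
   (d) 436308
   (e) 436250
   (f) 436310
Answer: f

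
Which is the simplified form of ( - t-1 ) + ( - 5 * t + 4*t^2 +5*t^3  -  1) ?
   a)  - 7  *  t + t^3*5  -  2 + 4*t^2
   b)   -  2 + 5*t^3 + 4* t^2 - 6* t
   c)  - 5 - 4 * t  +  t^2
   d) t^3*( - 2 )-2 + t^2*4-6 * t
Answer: b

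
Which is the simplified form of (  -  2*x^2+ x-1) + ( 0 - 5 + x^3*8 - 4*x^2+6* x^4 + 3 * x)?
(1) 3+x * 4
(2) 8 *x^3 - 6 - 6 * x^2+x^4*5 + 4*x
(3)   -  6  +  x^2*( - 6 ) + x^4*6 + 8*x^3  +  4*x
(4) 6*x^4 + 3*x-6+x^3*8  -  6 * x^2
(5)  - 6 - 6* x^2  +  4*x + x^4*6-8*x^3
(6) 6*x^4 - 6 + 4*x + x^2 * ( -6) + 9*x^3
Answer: 3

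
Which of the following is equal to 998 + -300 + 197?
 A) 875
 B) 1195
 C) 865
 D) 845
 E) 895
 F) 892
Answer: E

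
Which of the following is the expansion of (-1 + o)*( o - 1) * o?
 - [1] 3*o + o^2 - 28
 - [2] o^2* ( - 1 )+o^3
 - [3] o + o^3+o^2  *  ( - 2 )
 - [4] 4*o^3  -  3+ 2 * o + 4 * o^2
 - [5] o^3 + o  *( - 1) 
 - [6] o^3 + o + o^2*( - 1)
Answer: 3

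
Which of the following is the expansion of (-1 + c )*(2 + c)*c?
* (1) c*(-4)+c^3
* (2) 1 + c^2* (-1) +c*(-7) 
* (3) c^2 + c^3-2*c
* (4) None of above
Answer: 3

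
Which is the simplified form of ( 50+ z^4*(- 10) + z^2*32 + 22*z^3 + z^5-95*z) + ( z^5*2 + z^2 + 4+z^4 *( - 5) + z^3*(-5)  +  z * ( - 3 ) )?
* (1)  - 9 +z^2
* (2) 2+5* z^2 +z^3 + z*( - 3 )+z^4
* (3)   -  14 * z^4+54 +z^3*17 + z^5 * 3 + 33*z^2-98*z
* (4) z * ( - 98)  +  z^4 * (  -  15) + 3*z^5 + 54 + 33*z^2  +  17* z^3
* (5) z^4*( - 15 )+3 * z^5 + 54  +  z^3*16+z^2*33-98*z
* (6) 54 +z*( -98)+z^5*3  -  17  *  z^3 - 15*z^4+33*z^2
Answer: 4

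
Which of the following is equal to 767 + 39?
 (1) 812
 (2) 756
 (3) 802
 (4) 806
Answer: 4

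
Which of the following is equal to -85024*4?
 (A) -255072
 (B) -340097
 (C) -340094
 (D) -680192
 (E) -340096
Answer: E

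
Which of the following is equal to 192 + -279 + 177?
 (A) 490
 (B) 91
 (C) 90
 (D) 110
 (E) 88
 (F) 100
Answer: C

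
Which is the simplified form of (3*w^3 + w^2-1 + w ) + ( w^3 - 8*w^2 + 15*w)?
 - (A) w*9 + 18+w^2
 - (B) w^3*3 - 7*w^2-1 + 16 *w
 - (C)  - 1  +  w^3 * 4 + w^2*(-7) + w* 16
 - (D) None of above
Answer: C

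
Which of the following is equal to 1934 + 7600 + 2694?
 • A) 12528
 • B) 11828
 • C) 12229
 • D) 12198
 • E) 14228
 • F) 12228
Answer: F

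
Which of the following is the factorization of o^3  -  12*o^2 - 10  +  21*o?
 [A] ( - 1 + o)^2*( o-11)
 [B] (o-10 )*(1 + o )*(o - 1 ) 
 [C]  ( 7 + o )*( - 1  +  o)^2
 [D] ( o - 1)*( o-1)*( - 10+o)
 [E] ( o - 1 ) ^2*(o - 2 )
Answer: D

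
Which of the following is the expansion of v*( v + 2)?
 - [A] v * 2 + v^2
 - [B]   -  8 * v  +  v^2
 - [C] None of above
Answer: A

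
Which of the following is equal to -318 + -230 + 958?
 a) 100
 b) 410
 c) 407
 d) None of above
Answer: b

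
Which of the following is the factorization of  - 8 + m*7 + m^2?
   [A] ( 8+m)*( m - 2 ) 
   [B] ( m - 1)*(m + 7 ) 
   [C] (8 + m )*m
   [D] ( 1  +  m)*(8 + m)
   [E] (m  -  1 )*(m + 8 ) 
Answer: E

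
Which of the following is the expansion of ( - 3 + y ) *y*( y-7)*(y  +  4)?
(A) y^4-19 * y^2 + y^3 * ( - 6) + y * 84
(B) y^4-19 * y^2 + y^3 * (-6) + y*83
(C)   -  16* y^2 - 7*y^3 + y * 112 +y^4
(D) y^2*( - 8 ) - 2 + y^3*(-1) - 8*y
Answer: A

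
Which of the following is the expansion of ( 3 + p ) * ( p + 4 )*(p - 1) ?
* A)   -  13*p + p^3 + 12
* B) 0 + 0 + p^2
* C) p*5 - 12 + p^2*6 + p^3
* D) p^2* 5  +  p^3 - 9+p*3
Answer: C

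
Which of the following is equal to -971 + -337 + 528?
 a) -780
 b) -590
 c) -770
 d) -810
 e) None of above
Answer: a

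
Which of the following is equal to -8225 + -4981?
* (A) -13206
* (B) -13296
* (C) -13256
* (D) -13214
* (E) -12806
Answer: A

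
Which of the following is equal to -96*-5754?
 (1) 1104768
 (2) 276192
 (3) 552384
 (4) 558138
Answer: 3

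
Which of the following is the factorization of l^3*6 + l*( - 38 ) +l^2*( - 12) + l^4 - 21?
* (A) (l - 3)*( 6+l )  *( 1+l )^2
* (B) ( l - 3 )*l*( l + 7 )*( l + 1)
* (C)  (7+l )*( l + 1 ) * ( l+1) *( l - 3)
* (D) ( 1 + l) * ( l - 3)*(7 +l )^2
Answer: C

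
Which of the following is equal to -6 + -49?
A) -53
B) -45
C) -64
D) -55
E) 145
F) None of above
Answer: D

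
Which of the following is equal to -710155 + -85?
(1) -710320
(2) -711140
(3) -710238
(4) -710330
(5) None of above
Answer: 5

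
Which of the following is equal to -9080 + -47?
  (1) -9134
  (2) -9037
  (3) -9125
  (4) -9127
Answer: 4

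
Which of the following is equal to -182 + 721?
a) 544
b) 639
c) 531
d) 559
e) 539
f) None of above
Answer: e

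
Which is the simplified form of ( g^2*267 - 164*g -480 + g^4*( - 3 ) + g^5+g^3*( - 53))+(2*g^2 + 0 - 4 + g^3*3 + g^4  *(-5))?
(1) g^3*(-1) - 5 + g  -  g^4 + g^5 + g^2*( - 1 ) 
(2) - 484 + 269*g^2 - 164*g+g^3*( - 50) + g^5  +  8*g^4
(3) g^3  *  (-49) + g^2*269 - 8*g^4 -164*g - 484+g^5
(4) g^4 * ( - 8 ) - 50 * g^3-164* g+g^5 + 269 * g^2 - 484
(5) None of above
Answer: 4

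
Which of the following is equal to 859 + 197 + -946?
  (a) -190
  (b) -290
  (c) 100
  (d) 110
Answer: d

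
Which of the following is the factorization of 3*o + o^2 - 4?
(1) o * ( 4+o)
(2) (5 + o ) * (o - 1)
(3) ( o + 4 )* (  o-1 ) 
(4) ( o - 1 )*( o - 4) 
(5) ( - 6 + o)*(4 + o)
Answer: 3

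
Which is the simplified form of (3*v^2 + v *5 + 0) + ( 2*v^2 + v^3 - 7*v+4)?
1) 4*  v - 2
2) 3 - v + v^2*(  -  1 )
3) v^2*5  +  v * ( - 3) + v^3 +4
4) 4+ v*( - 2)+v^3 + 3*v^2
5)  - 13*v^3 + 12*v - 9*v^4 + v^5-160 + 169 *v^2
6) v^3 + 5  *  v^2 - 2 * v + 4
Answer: 6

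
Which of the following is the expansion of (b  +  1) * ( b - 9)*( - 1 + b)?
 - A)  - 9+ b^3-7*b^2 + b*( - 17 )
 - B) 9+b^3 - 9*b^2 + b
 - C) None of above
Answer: C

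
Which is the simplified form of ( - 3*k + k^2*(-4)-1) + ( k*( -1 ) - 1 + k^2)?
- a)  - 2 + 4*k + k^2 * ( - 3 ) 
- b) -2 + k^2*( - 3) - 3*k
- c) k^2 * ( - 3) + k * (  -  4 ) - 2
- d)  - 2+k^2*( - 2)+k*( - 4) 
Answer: c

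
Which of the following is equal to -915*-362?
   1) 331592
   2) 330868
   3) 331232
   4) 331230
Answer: 4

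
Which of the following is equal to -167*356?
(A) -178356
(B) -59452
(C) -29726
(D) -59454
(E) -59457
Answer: B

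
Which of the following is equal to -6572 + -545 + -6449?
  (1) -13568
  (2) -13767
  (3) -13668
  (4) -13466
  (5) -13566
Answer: 5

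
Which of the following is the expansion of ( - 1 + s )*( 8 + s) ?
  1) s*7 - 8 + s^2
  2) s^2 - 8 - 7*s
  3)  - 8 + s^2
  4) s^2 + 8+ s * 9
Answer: 1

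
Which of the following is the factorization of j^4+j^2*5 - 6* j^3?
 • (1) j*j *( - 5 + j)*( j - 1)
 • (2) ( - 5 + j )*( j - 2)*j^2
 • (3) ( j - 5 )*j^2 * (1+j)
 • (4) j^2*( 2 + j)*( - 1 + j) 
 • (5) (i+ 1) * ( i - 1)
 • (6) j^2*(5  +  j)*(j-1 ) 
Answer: 1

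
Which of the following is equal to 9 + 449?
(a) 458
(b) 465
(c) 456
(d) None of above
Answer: a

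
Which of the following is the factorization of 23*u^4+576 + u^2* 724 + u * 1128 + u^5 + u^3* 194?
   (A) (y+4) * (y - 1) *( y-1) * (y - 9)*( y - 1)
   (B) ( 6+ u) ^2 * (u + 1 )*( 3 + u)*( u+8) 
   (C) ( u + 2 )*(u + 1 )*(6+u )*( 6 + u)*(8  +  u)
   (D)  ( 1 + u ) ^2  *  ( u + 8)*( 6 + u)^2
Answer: C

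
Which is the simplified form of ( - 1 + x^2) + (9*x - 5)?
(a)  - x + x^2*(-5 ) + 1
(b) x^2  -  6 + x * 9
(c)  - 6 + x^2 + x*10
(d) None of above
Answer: b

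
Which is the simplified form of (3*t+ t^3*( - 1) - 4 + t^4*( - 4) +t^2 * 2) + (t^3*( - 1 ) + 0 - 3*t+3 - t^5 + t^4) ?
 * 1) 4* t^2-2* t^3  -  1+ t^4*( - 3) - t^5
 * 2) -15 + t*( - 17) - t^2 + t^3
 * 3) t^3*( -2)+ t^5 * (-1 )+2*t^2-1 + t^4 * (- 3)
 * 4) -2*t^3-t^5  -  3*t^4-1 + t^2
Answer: 3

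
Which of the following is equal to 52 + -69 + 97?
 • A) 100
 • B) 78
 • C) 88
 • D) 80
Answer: D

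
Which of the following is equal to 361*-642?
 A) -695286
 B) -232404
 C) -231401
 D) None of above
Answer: D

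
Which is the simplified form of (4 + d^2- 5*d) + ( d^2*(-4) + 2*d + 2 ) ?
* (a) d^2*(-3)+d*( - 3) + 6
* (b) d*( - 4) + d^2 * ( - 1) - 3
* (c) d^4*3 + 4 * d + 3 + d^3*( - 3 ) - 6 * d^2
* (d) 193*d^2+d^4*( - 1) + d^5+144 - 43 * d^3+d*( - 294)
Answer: a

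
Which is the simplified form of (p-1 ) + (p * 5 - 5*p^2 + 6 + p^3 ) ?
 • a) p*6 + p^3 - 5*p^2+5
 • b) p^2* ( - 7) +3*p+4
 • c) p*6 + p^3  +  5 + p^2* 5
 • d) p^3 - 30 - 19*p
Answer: a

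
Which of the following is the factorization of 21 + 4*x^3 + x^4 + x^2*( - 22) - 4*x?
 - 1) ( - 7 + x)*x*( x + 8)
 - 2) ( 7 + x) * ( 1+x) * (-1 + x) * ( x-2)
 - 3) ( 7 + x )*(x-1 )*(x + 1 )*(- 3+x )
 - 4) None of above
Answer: 3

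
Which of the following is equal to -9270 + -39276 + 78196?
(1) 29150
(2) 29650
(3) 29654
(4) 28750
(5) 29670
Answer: 2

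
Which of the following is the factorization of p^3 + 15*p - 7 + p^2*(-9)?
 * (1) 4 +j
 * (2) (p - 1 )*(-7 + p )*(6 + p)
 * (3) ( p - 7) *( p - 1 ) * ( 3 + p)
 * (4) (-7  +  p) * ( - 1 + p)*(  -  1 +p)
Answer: 4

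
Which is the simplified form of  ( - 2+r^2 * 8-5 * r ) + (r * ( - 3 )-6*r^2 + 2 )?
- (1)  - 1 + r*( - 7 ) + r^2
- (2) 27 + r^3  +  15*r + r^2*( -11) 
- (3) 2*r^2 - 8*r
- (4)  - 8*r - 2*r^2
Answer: 3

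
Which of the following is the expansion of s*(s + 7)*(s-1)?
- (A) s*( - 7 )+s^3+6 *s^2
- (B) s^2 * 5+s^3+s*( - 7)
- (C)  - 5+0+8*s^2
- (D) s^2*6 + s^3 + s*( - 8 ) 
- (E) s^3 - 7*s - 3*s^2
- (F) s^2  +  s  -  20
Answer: A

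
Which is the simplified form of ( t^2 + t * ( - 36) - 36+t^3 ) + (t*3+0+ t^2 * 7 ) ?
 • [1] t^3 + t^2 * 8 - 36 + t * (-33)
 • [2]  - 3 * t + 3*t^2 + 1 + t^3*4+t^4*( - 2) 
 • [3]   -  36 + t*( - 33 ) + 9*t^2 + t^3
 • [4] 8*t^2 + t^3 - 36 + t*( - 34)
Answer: 1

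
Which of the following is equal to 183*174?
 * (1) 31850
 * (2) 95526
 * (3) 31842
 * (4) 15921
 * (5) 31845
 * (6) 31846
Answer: 3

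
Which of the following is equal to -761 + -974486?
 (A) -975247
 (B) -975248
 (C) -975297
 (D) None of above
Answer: A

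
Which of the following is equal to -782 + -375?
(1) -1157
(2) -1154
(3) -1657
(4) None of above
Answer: 1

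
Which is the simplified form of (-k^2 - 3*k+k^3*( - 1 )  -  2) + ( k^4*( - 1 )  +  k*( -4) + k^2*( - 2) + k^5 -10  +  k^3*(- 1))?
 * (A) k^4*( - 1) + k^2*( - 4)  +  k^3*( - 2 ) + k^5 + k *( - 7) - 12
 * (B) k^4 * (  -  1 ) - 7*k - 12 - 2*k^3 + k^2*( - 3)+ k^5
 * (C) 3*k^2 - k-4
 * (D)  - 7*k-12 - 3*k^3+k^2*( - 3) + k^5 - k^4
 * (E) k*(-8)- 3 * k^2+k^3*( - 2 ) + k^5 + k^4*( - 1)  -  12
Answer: B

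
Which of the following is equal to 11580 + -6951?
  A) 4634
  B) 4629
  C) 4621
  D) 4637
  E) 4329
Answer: B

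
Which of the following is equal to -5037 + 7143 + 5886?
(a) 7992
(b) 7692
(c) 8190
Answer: a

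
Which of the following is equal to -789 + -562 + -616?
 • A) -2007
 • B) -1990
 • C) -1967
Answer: C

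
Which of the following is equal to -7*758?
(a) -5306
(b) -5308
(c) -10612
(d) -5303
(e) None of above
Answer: a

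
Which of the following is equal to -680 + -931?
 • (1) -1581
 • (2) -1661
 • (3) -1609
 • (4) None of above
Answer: 4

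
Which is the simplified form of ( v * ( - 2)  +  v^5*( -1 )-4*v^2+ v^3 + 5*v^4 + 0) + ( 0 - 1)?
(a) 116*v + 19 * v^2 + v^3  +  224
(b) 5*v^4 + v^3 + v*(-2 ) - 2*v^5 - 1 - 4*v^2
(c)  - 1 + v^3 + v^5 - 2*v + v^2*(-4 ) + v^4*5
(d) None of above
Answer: d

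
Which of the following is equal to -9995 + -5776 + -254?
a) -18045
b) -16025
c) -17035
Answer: b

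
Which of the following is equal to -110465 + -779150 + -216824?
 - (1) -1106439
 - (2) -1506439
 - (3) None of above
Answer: 1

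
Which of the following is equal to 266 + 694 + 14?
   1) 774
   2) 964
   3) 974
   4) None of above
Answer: 3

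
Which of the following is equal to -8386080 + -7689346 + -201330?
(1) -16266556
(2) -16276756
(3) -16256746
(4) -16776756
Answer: 2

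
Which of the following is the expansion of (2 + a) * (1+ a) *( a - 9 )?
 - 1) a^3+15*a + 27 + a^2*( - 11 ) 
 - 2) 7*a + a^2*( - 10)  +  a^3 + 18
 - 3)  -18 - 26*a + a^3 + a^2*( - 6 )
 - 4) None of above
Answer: 4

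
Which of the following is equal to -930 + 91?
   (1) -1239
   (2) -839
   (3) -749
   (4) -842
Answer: 2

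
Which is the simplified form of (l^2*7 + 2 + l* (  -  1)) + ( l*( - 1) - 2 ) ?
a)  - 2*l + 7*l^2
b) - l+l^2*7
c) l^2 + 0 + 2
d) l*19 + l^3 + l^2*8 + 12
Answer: a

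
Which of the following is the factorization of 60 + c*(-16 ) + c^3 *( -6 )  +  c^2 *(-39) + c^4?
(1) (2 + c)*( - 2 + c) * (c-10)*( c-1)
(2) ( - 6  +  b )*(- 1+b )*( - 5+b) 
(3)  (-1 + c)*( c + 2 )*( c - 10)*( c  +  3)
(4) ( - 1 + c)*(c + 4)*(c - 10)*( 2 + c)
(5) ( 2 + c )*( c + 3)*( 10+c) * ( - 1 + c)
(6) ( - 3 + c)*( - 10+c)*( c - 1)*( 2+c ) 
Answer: 3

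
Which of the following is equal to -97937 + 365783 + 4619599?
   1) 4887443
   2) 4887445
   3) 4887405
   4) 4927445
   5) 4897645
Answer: 2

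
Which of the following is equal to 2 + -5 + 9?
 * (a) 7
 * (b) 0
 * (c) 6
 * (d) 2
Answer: c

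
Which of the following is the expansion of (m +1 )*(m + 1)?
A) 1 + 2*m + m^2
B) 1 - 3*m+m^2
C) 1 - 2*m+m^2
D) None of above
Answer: A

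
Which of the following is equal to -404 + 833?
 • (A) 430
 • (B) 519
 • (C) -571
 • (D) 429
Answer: D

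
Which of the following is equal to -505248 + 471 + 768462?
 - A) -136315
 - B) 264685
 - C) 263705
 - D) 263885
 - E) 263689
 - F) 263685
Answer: F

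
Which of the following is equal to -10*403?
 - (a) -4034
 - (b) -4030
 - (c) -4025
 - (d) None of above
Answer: b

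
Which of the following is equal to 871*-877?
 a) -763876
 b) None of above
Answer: b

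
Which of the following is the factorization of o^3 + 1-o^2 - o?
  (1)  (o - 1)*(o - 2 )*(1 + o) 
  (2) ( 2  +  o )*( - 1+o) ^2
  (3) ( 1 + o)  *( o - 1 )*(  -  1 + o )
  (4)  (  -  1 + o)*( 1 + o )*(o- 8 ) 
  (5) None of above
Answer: 3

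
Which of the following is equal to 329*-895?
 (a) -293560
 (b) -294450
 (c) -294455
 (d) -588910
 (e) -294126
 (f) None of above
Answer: c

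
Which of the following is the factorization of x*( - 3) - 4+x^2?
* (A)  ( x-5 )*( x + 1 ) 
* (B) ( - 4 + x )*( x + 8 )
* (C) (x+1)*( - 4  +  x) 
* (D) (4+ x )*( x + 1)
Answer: C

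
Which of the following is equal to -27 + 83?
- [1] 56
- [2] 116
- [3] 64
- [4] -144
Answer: 1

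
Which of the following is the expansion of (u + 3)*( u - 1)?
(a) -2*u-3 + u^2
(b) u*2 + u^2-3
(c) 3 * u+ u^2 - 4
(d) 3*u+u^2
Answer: b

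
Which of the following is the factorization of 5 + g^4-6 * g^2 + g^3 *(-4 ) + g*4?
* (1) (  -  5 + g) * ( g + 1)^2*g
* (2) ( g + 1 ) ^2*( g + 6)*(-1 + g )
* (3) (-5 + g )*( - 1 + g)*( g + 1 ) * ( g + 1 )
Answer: 3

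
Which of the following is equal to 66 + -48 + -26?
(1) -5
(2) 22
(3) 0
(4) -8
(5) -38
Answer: 4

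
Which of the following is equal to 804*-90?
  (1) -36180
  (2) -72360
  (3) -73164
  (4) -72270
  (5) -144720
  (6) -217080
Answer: 2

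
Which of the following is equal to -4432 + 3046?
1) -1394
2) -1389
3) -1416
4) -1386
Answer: 4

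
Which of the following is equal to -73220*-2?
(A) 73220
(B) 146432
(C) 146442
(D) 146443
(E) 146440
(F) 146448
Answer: E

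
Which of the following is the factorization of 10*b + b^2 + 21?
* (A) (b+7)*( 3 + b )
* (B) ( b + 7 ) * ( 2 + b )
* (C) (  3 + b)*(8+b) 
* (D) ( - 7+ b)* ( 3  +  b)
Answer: A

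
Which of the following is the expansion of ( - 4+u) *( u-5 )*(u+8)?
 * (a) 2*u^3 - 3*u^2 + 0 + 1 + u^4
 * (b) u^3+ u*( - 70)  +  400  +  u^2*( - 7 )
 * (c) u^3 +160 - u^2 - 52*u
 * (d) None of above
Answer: c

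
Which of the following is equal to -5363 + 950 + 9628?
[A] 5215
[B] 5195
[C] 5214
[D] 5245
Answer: A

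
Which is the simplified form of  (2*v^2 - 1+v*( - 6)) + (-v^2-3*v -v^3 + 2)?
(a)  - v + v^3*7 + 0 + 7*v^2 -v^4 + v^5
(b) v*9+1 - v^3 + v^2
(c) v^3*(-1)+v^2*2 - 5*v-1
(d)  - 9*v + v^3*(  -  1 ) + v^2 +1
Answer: d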